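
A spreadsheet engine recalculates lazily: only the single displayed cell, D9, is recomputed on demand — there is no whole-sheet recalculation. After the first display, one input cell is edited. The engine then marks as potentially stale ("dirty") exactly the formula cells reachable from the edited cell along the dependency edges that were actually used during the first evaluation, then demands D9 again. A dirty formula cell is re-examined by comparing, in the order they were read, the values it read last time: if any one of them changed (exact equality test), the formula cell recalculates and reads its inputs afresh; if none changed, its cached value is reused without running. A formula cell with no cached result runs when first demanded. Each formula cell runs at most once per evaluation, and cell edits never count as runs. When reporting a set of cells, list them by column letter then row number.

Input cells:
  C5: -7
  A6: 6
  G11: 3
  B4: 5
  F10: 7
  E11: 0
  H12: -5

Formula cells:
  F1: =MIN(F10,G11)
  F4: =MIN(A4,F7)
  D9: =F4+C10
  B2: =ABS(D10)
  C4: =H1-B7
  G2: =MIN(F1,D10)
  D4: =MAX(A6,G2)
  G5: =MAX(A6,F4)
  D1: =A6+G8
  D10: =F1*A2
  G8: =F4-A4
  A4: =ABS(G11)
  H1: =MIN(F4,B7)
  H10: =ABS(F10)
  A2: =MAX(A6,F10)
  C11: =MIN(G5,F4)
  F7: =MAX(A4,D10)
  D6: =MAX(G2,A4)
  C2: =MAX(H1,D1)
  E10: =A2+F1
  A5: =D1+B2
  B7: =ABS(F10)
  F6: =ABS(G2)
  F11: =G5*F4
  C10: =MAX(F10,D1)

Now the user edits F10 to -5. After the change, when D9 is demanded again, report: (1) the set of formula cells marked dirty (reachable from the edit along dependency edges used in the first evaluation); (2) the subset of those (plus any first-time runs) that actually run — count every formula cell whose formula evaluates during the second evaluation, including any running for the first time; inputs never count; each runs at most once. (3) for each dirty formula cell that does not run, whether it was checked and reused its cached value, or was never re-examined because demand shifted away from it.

First evaluation (everything demanded from the output):
  A2 = MAX(6, 7) = 7
  A4 = ABS(3) = 3
  F1 = MIN(7, 3) = 3
  D10 = 3 * 7 = 21
  F7 = MAX(3, 21) = 21
  F4 = MIN(3, 21) = 3
  G8 = 3 - 3 = 0
  D1 = 6 + 0 = 6
  C10 = MAX(7, 6) = 7
  D9 = 3 + 7 = 10

Propagation after the edit:
  A2: runs — F10 7->-5; result 6.
  F1: runs — F10 7->-5; result -5.
  D10: runs — F1 3->-5; A2 7->6; result -30.
  F7: runs — D10 21->-30; result 3.
  F4: runs — F7 21->3; result 3 (same value as before).
  G8: checked — values it read are unchanged (F4 unchanged, A4 unchanged); reused cached 0 without running.
  D1: checked — values it read are unchanged (A6 unchanged, G8 unchanged); reused cached 6 without running.
  C10: runs — F10 7->-5; result 6.
  D9: runs — C10 7->6; result 9.

Key observation: the cutoff stops propagation at G8 — its inputs' values are unchanged, so it reuses its cache.

Marked dirty: A2, C10, D1, D9, D10, F1, F4, F7, G8.
Formula cells that run: A2, C10, D9, D10, F1, F4, F7 — 7 in total.
Checked but reused from cache: D1, G8.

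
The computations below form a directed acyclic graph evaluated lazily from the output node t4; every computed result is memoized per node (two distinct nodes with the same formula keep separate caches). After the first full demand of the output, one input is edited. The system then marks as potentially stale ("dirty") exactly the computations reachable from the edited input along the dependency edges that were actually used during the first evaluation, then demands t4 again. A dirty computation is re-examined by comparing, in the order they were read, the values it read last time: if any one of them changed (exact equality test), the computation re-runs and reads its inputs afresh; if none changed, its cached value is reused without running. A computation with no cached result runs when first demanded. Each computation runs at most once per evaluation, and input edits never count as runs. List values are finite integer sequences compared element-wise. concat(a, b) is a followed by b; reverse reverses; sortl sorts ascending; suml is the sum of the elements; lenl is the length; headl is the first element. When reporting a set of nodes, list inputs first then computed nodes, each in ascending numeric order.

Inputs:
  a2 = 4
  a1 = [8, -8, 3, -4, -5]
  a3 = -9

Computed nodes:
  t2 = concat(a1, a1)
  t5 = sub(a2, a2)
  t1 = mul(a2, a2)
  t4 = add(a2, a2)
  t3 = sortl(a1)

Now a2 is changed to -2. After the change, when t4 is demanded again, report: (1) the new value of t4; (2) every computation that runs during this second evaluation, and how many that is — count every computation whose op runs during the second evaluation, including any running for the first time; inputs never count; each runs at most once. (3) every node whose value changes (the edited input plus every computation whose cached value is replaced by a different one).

First demand of the output computes:
  t4 = add(4, 4) = 8

After the edit, cleaning proceeds:
  t4: a read changed (a2 4->-2; a2 4->-2) — executes, giving -4.

Demanding t4 again yields -4.
1 computations run: t4.
The nodes whose values change: a2, t4.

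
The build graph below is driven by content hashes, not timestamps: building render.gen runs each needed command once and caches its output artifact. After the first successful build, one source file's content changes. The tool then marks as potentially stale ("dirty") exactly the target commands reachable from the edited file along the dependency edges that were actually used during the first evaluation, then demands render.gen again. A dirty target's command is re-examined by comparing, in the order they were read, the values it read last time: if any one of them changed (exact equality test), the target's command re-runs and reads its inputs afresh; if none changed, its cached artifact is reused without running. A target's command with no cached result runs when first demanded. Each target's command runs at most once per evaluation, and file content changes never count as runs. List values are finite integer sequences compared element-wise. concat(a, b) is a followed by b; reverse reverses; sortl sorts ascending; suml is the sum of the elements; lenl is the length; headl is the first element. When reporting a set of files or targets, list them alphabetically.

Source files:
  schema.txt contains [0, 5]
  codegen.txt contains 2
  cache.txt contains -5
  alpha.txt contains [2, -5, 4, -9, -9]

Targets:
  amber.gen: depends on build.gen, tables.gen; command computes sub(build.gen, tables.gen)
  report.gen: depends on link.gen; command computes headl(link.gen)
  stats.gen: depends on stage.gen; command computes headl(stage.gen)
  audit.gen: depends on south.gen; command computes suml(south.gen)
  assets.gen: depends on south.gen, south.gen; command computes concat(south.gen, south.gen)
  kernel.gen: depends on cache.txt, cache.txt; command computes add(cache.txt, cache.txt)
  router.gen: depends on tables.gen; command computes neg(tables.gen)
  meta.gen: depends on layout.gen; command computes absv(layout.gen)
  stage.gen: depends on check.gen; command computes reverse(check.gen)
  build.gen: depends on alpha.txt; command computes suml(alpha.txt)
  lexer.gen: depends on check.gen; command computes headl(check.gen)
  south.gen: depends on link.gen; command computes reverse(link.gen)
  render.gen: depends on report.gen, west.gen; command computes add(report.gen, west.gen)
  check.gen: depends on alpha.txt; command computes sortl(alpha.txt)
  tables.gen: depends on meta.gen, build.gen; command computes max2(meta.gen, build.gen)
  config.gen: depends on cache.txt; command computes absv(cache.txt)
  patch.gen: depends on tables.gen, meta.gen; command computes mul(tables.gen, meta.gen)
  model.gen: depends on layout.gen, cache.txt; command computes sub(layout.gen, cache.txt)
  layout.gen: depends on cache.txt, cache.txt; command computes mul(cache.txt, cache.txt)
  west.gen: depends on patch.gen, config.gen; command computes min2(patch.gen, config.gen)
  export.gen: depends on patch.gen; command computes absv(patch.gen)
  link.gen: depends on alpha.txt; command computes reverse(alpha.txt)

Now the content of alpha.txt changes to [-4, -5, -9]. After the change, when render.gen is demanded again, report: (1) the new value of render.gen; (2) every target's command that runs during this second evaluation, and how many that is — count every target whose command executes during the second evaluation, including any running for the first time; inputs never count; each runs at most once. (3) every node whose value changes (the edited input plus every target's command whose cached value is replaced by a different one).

render.gen now evaluates to -4.
Run set: build.gen, link.gen, report.gen, tables.gen (4 run).
Changed values: alpha.txt, build.gen, link.gen.
The important point: at patch.gen every value read last time is unchanged, so the dirty flag clears without a run.

Initial pass — values computed on the first demand:
  build.gen = suml([2, -5, 4, -9, -9]) = -17
  config.gen = absv(-5) = 5
  layout.gen = mul(-5, -5) = 25
  link.gen = reverse([2, -5, 4, -9, -9]) = [-9, -9, 4, -5, 2]
  meta.gen = absv(25) = 25
  report.gen = headl([-9, -9, 4, -5, 2]) = -9
  tables.gen = max2(25, -17) = 25
  patch.gen = mul(25, 25) = 625
  west.gen = min2(625, 5) = 5
  render.gen = add(-9, 5) = -4

Second demand — change propagation:
  build.gen: re-runs because alpha.txt [2, -5, 4, -9, -9]->[-4, -5, -9]; new result -18.
  link.gen: re-runs because alpha.txt [2, -5, 4, -9, -9]->[-4, -5, -9]; new result [-9, -5, -4].
  report.gen: re-runs because link.gen [-9, -9, 4, -5, 2]->[-9, -5, -4]; new result -9 (unchanged).
  tables.gen: re-runs because build.gen -17->-18; new result 25 (unchanged).
  patch.gen: re-examined; everything it read last time is the same (tables.gen unchanged, meta.gen unchanged) — cache 625 kept, no run.
  west.gen: re-examined; everything it read last time is the same (patch.gen unchanged, config.gen unchanged) — cache 5 kept, no run.
  render.gen: re-examined; everything it read last time is the same (report.gen unchanged, west.gen unchanged) — cache -4 kept, no run.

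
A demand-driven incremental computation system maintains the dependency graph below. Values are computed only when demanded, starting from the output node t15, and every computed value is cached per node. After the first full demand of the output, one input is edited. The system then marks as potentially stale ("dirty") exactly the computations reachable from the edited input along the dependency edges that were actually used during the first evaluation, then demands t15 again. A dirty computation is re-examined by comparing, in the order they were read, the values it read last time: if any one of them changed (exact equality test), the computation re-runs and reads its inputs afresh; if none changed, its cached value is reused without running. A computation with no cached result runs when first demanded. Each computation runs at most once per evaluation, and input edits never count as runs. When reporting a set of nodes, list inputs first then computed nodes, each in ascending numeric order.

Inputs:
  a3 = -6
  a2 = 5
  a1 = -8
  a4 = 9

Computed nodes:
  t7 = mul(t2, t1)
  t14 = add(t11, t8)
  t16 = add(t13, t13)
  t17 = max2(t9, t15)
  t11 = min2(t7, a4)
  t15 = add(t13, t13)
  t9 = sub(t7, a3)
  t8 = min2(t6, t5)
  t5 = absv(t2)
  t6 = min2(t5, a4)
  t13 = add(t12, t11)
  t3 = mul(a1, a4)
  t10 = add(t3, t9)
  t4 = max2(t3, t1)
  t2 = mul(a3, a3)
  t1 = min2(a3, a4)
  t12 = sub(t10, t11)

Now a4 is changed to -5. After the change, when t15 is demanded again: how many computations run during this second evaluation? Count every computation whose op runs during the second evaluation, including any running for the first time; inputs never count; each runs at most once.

Computations that run: t1, t3, t10, t11, t12, t13, t15 — 7 in total.
Key observation: the cutoff stops propagation at t7 — its inputs' values are unchanged, so it reuses its cache.

First evaluation (everything demanded from the output):
  t1 = min2(-6, 9) = -6
  t2 = mul(-6, -6) = 36
  t3 = mul(-8, 9) = -72
  t7 = mul(36, -6) = -216
  t9 = sub(-216, -6) = -210
  t10 = add(-72, -210) = -282
  t11 = min2(-216, 9) = -216
  t12 = sub(-282, -216) = -66
  t13 = add(-66, -216) = -282
  t15 = add(-282, -282) = -564

Propagation after the edit:
  t1: runs — a4 9->-5; result -6 (same value as before).
  t3: runs — a4 9->-5; result 40.
  t7: checked — values it read are unchanged (t2 unchanged, t1 unchanged); reused cached -216 without running.
  t9: checked — values it read are unchanged (t7 unchanged, a3 unchanged); reused cached -210 without running.
  t10: runs — t3 -72->40; result -170.
  t11: runs — a4 9->-5; result -216 (same value as before).
  t12: runs — t10 -282->-170; result 46.
  t13: runs — t12 -66->46; result -170.
  t15: runs — t13 -282->-170; t13 -282->-170; result -340.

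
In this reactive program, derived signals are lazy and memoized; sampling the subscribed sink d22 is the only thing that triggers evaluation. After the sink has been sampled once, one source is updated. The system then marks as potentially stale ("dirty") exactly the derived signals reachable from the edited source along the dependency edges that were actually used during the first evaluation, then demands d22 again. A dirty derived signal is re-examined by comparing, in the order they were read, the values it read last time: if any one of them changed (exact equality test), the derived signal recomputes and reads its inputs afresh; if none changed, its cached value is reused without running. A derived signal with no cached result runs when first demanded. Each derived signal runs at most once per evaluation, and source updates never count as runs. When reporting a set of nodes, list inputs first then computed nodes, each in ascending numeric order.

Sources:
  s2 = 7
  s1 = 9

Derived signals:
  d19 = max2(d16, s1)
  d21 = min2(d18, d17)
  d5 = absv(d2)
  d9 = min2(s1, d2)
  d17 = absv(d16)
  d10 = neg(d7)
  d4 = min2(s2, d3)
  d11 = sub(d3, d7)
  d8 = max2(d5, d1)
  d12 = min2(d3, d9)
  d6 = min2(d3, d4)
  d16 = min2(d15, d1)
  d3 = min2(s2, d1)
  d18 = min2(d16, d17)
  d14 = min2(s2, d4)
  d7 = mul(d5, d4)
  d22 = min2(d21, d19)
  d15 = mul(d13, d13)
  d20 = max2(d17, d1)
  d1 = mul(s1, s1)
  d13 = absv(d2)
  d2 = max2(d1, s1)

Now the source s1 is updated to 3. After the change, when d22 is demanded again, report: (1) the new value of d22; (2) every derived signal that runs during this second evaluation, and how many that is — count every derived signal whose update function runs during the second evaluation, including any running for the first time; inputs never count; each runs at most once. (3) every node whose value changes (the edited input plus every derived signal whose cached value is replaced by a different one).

Demanding d22 again yields 9.
10 derived signals run: d1, d2, d13, d15, d16, d17, d18, d19, d21, d22.
The nodes whose values change: s1, d1, d2, d13, d15, d16, d17, d18, d19, d21, d22.

First demand of the output computes:
  d1 = mul(9, 9) = 81
  d2 = max2(81, 9) = 81
  d13 = absv(81) = 81
  d15 = mul(81, 81) = 6561
  d16 = min2(6561, 81) = 81
  d17 = absv(81) = 81
  d18 = min2(81, 81) = 81
  d19 = max2(81, 9) = 81
  d21 = min2(81, 81) = 81
  d22 = min2(81, 81) = 81

After the edit, cleaning proceeds:
  d1: a read changed (s1 9->3; s1 9->3) — executes, giving 9.
  d2: a read changed (d1 81->9; s1 9->3) — executes, giving 9.
  d13: a read changed (d2 81->9) — executes, giving 9.
  d15: a read changed (d13 81->9; d13 81->9) — executes, giving 81.
  d16: a read changed (d15 6561->81; d1 81->9) — executes, giving 9.
  d17: a read changed (d16 81->9) — executes, giving 9.
  d18: a read changed (d16 81->9; d17 81->9) — executes, giving 9.
  d19: a read changed (d16 81->9; s1 9->3) — executes, giving 9.
  d21: a read changed (d18 81->9; d17 81->9) — executes, giving 9.
  d22: a read changed (d21 81->9; d19 81->9) — executes, giving 9.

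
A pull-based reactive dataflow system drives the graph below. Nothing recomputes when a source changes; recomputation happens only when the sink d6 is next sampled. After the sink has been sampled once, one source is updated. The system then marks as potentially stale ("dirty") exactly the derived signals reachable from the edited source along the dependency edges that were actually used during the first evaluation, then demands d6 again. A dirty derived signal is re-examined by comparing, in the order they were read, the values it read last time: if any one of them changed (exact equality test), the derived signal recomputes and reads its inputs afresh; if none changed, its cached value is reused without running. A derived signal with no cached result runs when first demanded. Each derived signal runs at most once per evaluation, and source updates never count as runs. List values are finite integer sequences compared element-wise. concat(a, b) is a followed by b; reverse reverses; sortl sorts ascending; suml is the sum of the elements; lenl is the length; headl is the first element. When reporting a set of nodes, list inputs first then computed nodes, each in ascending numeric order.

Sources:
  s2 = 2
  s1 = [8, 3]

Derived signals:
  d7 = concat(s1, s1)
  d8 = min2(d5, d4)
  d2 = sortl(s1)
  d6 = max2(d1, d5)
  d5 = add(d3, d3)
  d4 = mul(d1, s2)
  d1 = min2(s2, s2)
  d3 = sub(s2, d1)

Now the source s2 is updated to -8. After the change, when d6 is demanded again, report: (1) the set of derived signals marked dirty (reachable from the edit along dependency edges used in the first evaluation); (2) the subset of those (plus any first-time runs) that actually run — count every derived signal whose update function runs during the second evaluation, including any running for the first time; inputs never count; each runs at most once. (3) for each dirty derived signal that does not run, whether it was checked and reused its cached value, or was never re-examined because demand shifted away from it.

Marked dirty: d1, d3, d5, d6.
Derived signals that run: d1, d3, d6 — 3 in total.
Checked but reused from cache: d5.
Key observation: the cutoff stops propagation at d5 — its inputs' values are unchanged, so it reuses its cache.

First evaluation (everything demanded from the output):
  d1 = min2(2, 2) = 2
  d3 = sub(2, 2) = 0
  d5 = add(0, 0) = 0
  d6 = max2(2, 0) = 2

Propagation after the edit:
  d1: runs — s2 2->-8; s2 2->-8; result -8.
  d3: runs — s2 2->-8; d1 2->-8; result 0 (same value as before).
  d5: checked — values it read are unchanged (d3 unchanged, d3 unchanged); reused cached 0 without running.
  d6: runs — d1 2->-8; result 0.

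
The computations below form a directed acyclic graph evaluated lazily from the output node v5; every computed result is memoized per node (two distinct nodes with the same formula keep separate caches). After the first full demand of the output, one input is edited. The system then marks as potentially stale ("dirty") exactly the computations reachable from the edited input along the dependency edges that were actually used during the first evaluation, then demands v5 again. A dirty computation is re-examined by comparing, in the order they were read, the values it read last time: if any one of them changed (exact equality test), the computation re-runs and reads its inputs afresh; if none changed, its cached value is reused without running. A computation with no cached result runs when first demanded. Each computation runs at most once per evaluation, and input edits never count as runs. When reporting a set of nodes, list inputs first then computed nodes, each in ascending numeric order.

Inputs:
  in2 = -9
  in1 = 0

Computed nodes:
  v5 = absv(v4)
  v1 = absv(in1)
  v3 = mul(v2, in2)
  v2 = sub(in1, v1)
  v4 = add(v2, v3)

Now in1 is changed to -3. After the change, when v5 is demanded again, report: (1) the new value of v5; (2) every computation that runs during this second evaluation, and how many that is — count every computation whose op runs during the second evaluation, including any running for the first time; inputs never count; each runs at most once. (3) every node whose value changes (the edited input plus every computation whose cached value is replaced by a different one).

Demanding v5 again yields 48.
5 computations run: v1, v2, v3, v4, v5.
The nodes whose values change: in1, v1, v2, v3, v4, v5.

First demand of the output computes:
  v1 = absv(0) = 0
  v2 = sub(0, 0) = 0
  v3 = mul(0, -9) = 0
  v4 = add(0, 0) = 0
  v5 = absv(0) = 0

After the edit, cleaning proceeds:
  v1: a read changed (in1 0->-3) — executes, giving 3.
  v2: a read changed (in1 0->-3; v1 0->3) — executes, giving -6.
  v3: a read changed (v2 0->-6) — executes, giving 54.
  v4: a read changed (v2 0->-6; v3 0->54) — executes, giving 48.
  v5: a read changed (v4 0->48) — executes, giving 48.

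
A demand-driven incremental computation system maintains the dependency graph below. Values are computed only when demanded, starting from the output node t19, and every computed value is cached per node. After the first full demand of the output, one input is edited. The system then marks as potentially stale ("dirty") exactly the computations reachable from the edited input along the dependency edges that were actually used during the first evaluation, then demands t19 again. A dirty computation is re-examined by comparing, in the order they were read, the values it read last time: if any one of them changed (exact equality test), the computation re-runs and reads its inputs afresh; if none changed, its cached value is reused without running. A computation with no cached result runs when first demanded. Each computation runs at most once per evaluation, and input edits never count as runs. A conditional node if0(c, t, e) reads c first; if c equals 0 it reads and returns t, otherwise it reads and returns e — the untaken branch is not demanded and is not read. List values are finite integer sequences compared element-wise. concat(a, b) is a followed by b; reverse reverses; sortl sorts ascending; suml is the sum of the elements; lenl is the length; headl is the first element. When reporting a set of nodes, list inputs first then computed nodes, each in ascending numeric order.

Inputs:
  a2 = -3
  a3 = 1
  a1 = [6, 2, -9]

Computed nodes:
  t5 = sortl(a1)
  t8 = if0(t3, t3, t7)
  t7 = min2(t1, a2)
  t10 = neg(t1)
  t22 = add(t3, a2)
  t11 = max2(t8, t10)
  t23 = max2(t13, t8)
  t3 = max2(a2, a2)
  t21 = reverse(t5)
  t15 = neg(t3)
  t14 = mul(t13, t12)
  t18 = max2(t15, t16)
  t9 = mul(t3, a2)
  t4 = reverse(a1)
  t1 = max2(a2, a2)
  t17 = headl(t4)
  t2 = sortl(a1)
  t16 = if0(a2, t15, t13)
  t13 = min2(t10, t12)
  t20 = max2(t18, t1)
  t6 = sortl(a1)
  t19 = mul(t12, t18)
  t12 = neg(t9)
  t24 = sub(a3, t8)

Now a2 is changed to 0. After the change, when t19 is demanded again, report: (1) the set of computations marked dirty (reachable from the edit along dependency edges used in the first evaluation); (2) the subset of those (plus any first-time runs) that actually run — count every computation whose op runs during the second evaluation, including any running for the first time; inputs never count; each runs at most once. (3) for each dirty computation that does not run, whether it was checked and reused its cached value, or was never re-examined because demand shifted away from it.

Marked dirty: t1, t3, t9, t10, t12, t13, t15, t16, t18, t19.
Computations that run: t3, t9, t12, t15, t16, t18, t19 — 7 in total.
Never re-examined (demand shifted away): t1, t10, t13.
Key observation: a condition flipped, so demand moved to the other branch — t1, t10, t13 are never re-examined.

First evaluation (everything demanded from the output):
  t1 = max2(-3, -3) = -3
  t3 = max2(-3, -3) = -3
  t9 = mul(-3, -3) = 9
  t10 = neg(-3) = 3
  t12 = neg(9) = -9
  t13 = min2(3, -9) = -9
  t15 = neg(-3) = 3
  t16 = if0(a2=-3 -> else branch t13) = -9
  t18 = max2(3, -9) = 3
  t19 = mul(-9, 3) = -27

Propagation after the edit:
  t1: marked dirty but never re-examined — demand shifted away from it.
  t3: runs — a2 -3->0; a2 -3->0; result 0.
  t9: runs — t3 -3->0; a2 -3->0; result 0.
  t10: marked dirty but never re-examined — demand shifted away from it.
  t12: runs — t9 9->0; result 0.
  t13: marked dirty but never re-examined — demand shifted away from it.
  t15: runs — t3 -3->0; result 0.
  t16: runs — a2 -3->0; result 0.
  t18: runs — t15 3->0; t16 -9->0; result 0.
  t19: runs — t12 -9->0; t18 3->0; result 0.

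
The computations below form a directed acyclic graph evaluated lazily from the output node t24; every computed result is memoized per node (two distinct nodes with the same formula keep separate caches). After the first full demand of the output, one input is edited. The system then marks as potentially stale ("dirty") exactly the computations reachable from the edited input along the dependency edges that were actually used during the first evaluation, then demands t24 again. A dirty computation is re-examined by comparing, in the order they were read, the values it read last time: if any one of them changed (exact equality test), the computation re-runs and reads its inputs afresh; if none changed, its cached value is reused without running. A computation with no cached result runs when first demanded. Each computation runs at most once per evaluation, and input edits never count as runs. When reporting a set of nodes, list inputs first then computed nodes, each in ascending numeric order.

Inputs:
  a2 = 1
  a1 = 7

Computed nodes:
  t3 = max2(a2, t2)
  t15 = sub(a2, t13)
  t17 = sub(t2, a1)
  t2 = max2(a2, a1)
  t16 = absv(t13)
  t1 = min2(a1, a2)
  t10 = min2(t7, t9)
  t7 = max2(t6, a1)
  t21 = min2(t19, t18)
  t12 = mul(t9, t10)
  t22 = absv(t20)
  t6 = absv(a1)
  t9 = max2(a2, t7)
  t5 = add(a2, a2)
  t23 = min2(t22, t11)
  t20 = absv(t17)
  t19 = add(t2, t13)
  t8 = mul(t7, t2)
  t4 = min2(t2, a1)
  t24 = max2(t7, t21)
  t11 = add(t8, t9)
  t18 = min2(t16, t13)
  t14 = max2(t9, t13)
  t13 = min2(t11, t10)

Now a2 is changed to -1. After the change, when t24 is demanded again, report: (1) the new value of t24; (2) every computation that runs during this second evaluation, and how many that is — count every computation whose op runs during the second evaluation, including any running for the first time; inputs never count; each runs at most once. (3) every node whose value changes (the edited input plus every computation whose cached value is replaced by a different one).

Demanding t24 again yields 7.
2 computations run: t2, t9.
The nodes whose values change: a2.
Note where the cutoff bites: t8 is checked, finds nothing changed, and keeps its cache.

First demand of the output computes:
  t2 = max2(1, 7) = 7
  t6 = absv(7) = 7
  t7 = max2(7, 7) = 7
  t8 = mul(7, 7) = 49
  t9 = max2(1, 7) = 7
  t10 = min2(7, 7) = 7
  t11 = add(49, 7) = 56
  t13 = min2(56, 7) = 7
  t16 = absv(7) = 7
  t18 = min2(7, 7) = 7
  t19 = add(7, 7) = 14
  t21 = min2(14, 7) = 7
  t24 = max2(7, 7) = 7

After the edit, cleaning proceeds:
  t2: a read changed (a2 1->-1) — executes, giving 7 — identical to its old value.
  t8: dirty, but its reads are unchanged (t7 unchanged, t2 unchanged); cached 49 stands.
  t9: a read changed (a2 1->-1) — executes, giving 7 — identical to its old value.
  t10: dirty, but its reads are unchanged (t7 unchanged, t9 unchanged); cached 7 stands.
  t11: dirty, but its reads are unchanged (t8 unchanged, t9 unchanged); cached 56 stands.
  t13: dirty, but its reads are unchanged (t11 unchanged, t10 unchanged); cached 7 stands.
  t16: dirty, but its reads are unchanged (t13 unchanged); cached 7 stands.
  t18: dirty, but its reads are unchanged (t16 unchanged, t13 unchanged); cached 7 stands.
  t19: dirty, but its reads are unchanged (t2 unchanged, t13 unchanged); cached 14 stands.
  t21: dirty, but its reads are unchanged (t19 unchanged, t18 unchanged); cached 7 stands.
  t24: dirty, but its reads are unchanged (t7 unchanged, t21 unchanged); cached 7 stands.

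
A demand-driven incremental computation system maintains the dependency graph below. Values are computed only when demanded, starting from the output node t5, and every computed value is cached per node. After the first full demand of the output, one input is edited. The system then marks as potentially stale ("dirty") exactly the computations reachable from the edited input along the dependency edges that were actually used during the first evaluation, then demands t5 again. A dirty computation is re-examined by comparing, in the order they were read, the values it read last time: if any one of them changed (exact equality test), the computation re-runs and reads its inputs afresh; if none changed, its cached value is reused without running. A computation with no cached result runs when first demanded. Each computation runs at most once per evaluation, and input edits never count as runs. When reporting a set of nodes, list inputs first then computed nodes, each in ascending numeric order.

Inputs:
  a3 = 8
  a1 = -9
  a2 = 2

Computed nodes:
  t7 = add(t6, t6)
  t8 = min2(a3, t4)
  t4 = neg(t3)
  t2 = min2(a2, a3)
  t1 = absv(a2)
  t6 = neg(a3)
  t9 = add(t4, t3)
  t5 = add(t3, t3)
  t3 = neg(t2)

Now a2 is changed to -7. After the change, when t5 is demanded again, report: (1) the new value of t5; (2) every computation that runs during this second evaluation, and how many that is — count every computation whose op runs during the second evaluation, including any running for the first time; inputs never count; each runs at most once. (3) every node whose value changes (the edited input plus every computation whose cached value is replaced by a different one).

New value of t5: 14.
Computations that run: t2, t3, t5 — 3 in total.
Values that change: a2, t2, t3, t5.

First evaluation (everything demanded from the output):
  t2 = min2(2, 8) = 2
  t3 = neg(2) = -2
  t5 = add(-2, -2) = -4

Propagation after the edit:
  t2: runs — a2 2->-7; result -7.
  t3: runs — t2 2->-7; result 7.
  t5: runs — t3 -2->7; t3 -2->7; result 14.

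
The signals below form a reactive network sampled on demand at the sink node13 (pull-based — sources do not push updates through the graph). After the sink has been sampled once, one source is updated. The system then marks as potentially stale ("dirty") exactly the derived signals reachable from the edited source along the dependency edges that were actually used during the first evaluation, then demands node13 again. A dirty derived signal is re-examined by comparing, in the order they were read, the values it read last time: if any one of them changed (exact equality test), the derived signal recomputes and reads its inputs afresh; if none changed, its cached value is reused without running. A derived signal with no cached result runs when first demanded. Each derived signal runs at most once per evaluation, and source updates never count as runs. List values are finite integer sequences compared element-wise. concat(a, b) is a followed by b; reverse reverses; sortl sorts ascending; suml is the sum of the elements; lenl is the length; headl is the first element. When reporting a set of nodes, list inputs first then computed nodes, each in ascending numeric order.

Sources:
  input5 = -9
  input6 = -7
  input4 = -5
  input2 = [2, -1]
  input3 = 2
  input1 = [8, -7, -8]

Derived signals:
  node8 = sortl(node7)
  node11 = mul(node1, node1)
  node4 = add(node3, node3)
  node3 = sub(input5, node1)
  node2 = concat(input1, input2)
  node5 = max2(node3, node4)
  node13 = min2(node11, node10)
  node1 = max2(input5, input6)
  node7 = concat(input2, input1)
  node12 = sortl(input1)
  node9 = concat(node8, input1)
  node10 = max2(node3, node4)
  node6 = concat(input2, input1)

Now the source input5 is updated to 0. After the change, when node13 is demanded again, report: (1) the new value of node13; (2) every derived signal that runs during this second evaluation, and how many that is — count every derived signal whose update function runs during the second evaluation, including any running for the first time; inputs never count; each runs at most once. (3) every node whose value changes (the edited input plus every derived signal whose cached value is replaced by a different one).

Initial pass — values computed on the first demand:
  node1 = max2(-9, -7) = -7
  node3 = sub(-9, -7) = -2
  node4 = add(-2, -2) = -4
  node10 = max2(-2, -4) = -2
  node11 = mul(-7, -7) = 49
  node13 = min2(49, -2) = -2

Second demand — change propagation:
  node1: re-runs because input5 -9->0; new result 0.
  node3: re-runs because input5 -9->0; node1 -7->0; new result 0.
  node4: re-runs because node3 -2->0; node3 -2->0; new result 0.
  node10: re-runs because node3 -2->0; node4 -4->0; new result 0.
  node11: re-runs because node1 -7->0; node1 -7->0; new result 0.
  node13: re-runs because node11 49->0; node10 -2->0; new result 0.

node13 now evaluates to 0.
Run set: node1, node3, node4, node10, node11, node13 (6 run).
Changed values: input5, node1, node3, node4, node10, node11, node13.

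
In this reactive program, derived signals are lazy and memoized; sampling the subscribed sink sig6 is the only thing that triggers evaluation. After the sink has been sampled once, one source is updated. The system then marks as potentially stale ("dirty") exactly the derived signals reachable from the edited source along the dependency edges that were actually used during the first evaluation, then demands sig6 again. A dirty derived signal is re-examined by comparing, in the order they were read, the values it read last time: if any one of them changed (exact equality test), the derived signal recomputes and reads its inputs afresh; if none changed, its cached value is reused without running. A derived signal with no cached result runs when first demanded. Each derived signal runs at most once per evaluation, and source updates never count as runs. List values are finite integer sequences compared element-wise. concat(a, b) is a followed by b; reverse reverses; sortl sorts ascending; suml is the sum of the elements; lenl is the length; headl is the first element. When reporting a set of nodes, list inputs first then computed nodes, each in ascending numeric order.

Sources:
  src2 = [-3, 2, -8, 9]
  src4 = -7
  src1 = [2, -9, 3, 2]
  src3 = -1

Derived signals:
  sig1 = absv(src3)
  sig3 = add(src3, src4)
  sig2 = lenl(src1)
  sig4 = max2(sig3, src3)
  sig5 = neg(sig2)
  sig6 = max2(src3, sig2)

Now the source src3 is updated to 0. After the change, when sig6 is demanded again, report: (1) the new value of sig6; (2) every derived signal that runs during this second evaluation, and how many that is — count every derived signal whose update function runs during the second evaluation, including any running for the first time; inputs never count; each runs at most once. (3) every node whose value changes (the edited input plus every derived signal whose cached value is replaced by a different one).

Demanding sig6 again yields 4.
1 derived signals run: sig6.
The nodes whose values change: src3.

First demand of the output computes:
  sig2 = lenl([2, -9, 3, 2]) = 4
  sig6 = max2(-1, 4) = 4

After the edit, cleaning proceeds:
  sig6: a read changed (src3 -1->0) — executes, giving 4 — identical to its old value.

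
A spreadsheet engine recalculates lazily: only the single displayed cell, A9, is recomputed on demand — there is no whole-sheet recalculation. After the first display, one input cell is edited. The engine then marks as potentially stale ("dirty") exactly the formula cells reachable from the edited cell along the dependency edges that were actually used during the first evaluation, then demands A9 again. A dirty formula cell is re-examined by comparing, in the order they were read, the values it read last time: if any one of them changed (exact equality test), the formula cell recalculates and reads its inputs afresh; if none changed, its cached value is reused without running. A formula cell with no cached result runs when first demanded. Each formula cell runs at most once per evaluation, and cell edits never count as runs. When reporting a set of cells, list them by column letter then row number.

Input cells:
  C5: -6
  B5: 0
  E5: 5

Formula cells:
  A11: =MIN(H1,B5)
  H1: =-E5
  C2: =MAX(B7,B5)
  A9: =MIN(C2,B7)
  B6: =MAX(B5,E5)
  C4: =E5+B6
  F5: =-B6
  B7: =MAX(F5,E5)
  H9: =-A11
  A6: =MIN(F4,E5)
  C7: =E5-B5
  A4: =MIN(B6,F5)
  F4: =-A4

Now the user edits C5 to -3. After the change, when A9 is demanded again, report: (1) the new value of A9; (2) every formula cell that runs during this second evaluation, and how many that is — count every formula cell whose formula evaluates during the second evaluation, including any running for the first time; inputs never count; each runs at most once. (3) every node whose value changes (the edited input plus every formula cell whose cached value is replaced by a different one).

New value of A9: 5.
Formula cells that run: none — 0 in total.
Values that change: C5.
Key observation: C5 is never demanded by the output, so the edit triggers no recomputation at all.

First evaluation (everything demanded from the output):
  B6 = MAX(0, 5) = 5
  F5 = -(5) = -5
  B7 = MAX(-5, 5) = 5
  C2 = MAX(5, 0) = 5
  A9 = MIN(5, 5) = 5

Propagation after the edit:
  C5 feeds no computation that the output demands — nothing is marked dirty and nothing runs.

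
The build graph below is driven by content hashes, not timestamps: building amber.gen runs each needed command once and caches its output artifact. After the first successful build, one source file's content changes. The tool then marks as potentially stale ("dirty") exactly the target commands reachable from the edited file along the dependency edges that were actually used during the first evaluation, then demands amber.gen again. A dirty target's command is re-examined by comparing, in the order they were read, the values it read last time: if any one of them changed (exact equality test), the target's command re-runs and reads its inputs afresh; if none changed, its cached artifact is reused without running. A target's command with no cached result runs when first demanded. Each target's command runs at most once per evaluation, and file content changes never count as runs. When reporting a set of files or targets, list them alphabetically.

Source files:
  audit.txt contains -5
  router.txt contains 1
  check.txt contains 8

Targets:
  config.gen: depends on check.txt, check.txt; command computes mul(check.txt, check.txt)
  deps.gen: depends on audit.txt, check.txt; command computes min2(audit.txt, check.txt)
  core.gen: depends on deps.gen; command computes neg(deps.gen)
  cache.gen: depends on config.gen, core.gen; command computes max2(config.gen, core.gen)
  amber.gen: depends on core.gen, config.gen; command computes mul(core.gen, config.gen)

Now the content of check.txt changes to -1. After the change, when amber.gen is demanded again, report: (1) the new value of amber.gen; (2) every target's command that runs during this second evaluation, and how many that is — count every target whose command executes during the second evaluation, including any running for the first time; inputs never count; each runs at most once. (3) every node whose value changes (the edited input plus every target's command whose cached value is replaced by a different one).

amber.gen now evaluates to 5.
Run set: amber.gen, config.gen, deps.gen (3 run).
Changed values: amber.gen, check.txt, config.gen.
The important point: at core.gen every value read last time is unchanged, so the dirty flag clears without a run.

Initial pass — values computed on the first demand:
  config.gen = mul(8, 8) = 64
  deps.gen = min2(-5, 8) = -5
  core.gen = neg(-5) = 5
  amber.gen = mul(5, 64) = 320

Second demand — change propagation:
  config.gen: re-runs because check.txt 8->-1; check.txt 8->-1; new result 1.
  deps.gen: re-runs because check.txt 8->-1; new result -5 (unchanged).
  core.gen: re-examined; everything it read last time is the same (deps.gen unchanged) — cache 5 kept, no run.
  amber.gen: re-runs because config.gen 64->1; new result 5.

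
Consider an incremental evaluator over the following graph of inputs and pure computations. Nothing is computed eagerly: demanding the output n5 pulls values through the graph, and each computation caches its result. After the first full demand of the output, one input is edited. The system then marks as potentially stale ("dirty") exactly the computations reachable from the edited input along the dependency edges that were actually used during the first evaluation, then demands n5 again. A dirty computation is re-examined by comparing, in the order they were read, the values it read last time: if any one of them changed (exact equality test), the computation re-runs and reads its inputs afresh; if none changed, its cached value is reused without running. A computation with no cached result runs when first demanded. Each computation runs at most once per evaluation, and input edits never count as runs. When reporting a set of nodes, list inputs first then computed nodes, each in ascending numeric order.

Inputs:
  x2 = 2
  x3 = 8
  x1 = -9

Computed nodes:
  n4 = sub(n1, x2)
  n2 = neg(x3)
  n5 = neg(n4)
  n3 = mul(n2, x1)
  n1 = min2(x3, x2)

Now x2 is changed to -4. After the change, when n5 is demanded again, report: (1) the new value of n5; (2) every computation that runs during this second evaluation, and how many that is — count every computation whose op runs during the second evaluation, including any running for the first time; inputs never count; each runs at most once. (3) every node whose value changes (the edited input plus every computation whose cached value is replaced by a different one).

Initial pass — values computed on the first demand:
  n1 = min2(8, 2) = 2
  n4 = sub(2, 2) = 0
  n5 = neg(0) = 0

Second demand — change propagation:
  n1: re-runs because x2 2->-4; new result -4.
  n4: re-runs because n1 2->-4; x2 2->-4; new result 0 (unchanged).
  n5: re-examined; everything it read last time is the same (n4 unchanged) — cache 0 kept, no run.

The important point: n4 recomputes to an identical value, and the output ends up unchanged.

n5 now evaluates to 0.
Run set: n1, n4 (2 run).
Changed values: x2, n1.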